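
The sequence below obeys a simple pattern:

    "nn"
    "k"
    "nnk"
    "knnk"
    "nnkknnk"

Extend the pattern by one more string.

knnknnkknnk

Each term (from the third on) is the two preceding terms concatenated in order: term 3 = nn·k = nnk.
The next term joins knnk and nnkknnk.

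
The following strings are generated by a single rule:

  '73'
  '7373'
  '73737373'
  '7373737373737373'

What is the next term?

s(k+1) = s(k)·s(k) — each term doubles the last.
One more doubling of 7373737373737373 gives the answer.

73737373737373737373737373737373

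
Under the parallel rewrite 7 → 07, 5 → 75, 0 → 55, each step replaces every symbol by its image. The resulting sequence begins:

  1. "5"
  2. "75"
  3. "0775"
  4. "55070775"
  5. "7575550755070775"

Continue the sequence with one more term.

07750775757555077575550755070775

Replace each of the 16 characters of 7575550755070775 in place — 07 75 07 75 75 75 55 07 75 75 55 07 55 07 07 75 — and concatenate.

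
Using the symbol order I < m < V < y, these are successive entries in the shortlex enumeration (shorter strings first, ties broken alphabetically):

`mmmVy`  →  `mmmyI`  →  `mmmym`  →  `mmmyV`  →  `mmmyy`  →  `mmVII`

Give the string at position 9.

mmVIy

Advancing 3 positions from mmVII through mmVII → mmVIm → mmVIV reaches term 9.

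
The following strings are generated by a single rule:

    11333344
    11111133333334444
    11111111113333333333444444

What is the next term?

Each string has the form 1^{4n-2} 3^{3n+1} 4^{2n} (n = 1, 2, …).
At n = 4 the blocks have lengths 14, 13, 8.

11111111111111333333333333344444444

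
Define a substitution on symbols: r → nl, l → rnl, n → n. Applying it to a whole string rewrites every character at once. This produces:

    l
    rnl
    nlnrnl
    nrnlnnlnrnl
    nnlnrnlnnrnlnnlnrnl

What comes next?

φ(nnlnrnlnnrnlnnlnrnl) expands symbol-by-symbol to n n rnl n nl n rnl n n nl n rnl n n rnl n nl n rnl; joining the 19 pieces gives the next term.

nnrnlnnlnrnlnnnlnrnlnnrnlnnlnrnl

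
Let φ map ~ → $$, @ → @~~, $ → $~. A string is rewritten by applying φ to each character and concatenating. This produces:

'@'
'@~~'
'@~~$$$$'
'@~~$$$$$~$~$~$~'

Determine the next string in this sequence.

Replace each of the 15 characters of @~~$$$$$~$~$~$~ in place — @~~ $$ $$ $~ $~ $~ $~ $~ $$ $~ $$ $~ $$ $~ $$ — and concatenate.

@~~$$$$$~$~$~$~$~$$$~$$$~$$$~$$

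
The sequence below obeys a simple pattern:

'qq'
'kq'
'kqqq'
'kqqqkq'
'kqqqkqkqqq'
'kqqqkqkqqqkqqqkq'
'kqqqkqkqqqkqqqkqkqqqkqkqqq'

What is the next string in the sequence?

Each term (from the third on) is the previous term followed by the one before it: term 3 = kq·qq = kqqq.
So term 8 is kqqqkqkqqqkqqqkqkqqqkqkqqq·kqqqkqkqqqkqqqkq.

kqqqkqkqqqkqqqkqkqqqkqkqqqkqqqkqkqqqkqqqkq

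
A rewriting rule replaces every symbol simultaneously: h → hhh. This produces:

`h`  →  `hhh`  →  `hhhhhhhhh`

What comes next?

Expanding hhhhhhhhh: h→hhh, h→hhh, h→hhh, h→hhh, h→hhh, h→hhh, h→hhh, h→hhh, h→hhh. Concatenated: hhh hhh hhh hhh hhh hhh hhh hhh hhh.

hhhhhhhhhhhhhhhhhhhhhhhhhhh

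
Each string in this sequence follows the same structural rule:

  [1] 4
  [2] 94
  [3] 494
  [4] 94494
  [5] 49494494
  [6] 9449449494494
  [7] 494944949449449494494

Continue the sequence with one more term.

9449449494494494944949449449494494

From term 3 onward, concatenate the second-to-last term with the last: 4·94 = 494, 94·494 = 94494, …
Continuing: 9449449494494 · 494944949449449494494 gives term 8.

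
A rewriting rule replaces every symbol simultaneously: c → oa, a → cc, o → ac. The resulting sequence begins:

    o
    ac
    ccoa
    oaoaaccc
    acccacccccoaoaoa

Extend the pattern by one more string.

Rewriting the 16 symbols of acccacccccoaoaoa one by one yields cc oa oa oa cc oa oa oa oa oa ac cc ac cc ac cc; concatenated:

ccoaoaoaccoaoaoaoaoaacccacccaccc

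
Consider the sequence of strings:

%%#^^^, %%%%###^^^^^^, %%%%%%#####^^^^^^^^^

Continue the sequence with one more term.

%%%%%%%%#######^^^^^^^^^^^^

Each string has the form %^{2n} #^{2n-1} ^^{3n} (n = 1, 2, …).
Setting n = 4 gives 8, 7, 12 characters in each block.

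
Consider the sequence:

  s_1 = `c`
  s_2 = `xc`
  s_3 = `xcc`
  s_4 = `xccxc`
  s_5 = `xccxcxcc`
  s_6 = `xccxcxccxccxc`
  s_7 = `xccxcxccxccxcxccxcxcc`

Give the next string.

xccxcxccxccxcxccxcxccxccxcxccxccxc

This is a Fibonacci-style word recurrence s(k) = s(k−1)·s(k−2): e.g. xc·c = xcc.
The next term joins xccxcxccxccxcxccxcxcc and xccxcxccxccxc.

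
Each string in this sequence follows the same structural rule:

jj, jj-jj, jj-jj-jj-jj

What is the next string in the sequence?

Each string is two copies of the previous one joined by '-'.
So the next term is two copies of jj-jj-jj-jj with '-' between the halves.

jj-jj-jj-jj-jj-jj-jj-jj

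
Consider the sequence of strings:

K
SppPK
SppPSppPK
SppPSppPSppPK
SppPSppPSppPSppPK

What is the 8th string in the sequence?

The strings grow by a fixed prefix SppP each time.
From SppPSppPSppPSppPK, 3 further steps: SppPSppPSppPSppPK → SppPSppPSppPSppPSppPK → SppPSppPSppPSppPSppPSppPK → (answer).

SppPSppPSppPSppPSppPSppPSppPK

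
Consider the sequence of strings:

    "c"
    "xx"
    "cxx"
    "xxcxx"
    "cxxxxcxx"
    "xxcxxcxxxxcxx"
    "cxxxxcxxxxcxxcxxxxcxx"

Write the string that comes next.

From term 3 onward, concatenate the second-to-last term with the last: c·xx = cxx, xx·cxx = xxcxx, …
So term 8 is xxcxxcxxxxcxx·cxxxxcxxxxcxxcxxxxcxx.

xxcxxcxxxxcxxcxxxxcxxxxcxxcxxxxcxx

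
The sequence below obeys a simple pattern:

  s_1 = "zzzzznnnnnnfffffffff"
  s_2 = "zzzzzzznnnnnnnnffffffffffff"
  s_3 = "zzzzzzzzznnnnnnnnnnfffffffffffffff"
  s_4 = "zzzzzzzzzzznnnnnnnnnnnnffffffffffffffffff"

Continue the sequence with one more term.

zzzzzzzzzzzzznnnnnnnnnnnnnnfffffffffffffffffffff

Each string has the form z^{2n-1} n^{2n} f^{3n}, where the shown terms are n = 3, 4, 5, 6.
For the next term, n = 7, so the run lengths are 13, 14, 21.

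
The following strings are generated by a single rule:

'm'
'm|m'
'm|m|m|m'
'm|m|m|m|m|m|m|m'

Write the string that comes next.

m|m|m|m|m|m|m|m|m|m|m|m|m|m|m|m

Every step duplicates the string with '|' between the halves.
One more doubling of m|m|m|m|m|m|m|m gives the answer.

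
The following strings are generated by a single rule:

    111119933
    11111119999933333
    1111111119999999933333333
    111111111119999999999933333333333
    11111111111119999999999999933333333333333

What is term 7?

111111111111111119999999999999999999933333333333333333333

Reading off run lengths: 1 runs 5, 7, 9, 11, 13; 9 runs 2, 5, 8, 11, 14; 3 runs 2, 5, 8, 11, 14 — each is linear in n (n = 1, 2, …).
Setting n = 7 gives 17, 20, 20 characters in each block.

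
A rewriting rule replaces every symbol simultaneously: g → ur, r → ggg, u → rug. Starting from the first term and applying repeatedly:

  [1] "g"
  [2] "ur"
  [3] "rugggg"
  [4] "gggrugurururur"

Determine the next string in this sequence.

Rewriting the 14 symbols of gggrugurururur one by one yields ur ur ur ggg rug ur rug ggg rug ggg rug ggg rug ggg; concatenated:

urururgggrugurruggggruggggruggggrugggg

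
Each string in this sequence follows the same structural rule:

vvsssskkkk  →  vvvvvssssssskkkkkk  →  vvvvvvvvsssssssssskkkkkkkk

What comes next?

vvvvvvvvvvvssssssssssssskkkkkkkkkk

Reading off run lengths: v runs 2, 5, 8; s runs 4, 7, 10; k runs 4, 6, 8 — each is linear in n (n = 1, 2, …).
For the next term, n = 4, so the run lengths are 11, 13, 10.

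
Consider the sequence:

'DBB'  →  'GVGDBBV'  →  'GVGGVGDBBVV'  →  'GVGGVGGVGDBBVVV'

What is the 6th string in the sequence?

Every step adds GVG to the front and V to the end of the previous string.
From GVGGVGGVGDBBVVV, 2 further steps: GVGGVGGVGDBBVVV → GVGGVGGVGGVGDBBVVVV → (answer).

GVGGVGGVGGVGGVGDBBVVVVV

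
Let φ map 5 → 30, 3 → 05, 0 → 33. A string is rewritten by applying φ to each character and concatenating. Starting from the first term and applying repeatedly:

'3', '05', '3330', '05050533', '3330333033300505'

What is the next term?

Rewriting the 16 symbols of 3330333033300505 one by one yields 05 05 05 33 05 05 05 33 05 05 05 33 33 30 33 30; concatenated:

05050533050505330505053333303330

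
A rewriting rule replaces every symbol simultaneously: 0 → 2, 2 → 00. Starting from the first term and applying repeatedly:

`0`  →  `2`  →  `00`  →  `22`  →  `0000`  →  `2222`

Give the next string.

Expanding 2222: 2→00, 2→00, 2→00, 2→00. Concatenated: 00 00 00 00.

00000000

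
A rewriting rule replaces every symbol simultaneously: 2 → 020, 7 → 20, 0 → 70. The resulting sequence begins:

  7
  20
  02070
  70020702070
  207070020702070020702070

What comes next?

Applying the rule to each of the 24 symbols of 207070020702070020702070 gives the pieces 020 70 20 70 20 70 70 020 70 20 70 020 70 20 70 70 020 70 20 70 020 70 20 70, which concatenate to the answer.

02070207020707002070207002070207070020702070020702070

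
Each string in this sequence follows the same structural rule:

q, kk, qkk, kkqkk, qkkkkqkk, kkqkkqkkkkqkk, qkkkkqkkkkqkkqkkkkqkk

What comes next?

From term 3 onward, concatenate the second-to-last term with the last: q·kk = qkk, kk·qkk = kkqkk, …
The next term joins kkqkkqkkkkqkk and qkkkkqkkkkqkkqkkkkqkk.

kkqkkqkkkkqkkqkkkkqkkkkqkkqkkkkqkk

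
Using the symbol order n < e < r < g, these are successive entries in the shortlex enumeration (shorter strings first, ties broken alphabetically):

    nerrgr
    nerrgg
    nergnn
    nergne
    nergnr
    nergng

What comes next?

The successor of nergng increments the rightmost position that isn't already g and resets every position after it to n.

nergen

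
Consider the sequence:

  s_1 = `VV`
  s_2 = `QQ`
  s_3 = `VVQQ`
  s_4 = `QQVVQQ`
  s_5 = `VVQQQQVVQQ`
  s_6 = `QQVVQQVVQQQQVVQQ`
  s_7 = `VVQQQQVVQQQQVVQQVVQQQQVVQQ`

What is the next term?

From term 3 onward, concatenate the second-to-last term with the last: VV·QQ = VVQQ, QQ·VVQQ = QQVVQQ, …
Continuing: QQVVQQVVQQQQVVQQ · VVQQQQVVQQQQVVQQVVQQQQVVQQ gives term 8.

QQVVQQVVQQQQVVQQVVQQQQVVQQQQVVQQVVQQQQVVQQ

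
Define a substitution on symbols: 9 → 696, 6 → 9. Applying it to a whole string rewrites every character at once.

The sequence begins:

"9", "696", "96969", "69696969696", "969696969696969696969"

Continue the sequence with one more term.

6969696969696969696969696969696969696969696

Applying the rule to each of the 21 symbols of 969696969696969696969 gives the pieces 696 9 696 9 696 9 696 9 696 9 696 9 696 9 696 9 696 9 696 9 696, which concatenate to the answer.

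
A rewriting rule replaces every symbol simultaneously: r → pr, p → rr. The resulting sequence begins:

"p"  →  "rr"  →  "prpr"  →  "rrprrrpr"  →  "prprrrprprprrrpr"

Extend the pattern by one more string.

Applying the rule to each of the 16 symbols of prprrrprprprrrpr gives the pieces rr pr rr pr pr pr rr pr rr pr rr pr pr pr rr pr, which concatenate to the answer.

rrprrrprprprrrprrrprrrprprprrrpr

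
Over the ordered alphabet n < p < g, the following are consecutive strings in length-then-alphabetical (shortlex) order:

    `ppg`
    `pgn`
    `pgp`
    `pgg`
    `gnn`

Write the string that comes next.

gnp

Treat gnn as a base-3 numeral over the given alphabet and add one, carrying through any trailing g's.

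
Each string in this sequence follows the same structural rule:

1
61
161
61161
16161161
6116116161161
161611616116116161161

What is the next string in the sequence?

6116116161161161611616116116161161

From term 3 onward, concatenate the second-to-last term with the last: 1·61 = 161, 61·161 = 61161, …
The next term joins 6116116161161 and 161611616116116161161.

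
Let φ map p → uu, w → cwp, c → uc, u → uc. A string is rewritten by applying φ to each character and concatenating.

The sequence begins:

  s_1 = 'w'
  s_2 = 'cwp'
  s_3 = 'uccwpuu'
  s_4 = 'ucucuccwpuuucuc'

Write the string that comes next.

ucucucucucucuccwpuuucucucucucuc

φ(ucucuccwpuuucuc) expands symbol-by-symbol to uc uc uc uc uc uc uc cwp uu uc uc uc uc uc uc; joining the 15 pieces gives the next term.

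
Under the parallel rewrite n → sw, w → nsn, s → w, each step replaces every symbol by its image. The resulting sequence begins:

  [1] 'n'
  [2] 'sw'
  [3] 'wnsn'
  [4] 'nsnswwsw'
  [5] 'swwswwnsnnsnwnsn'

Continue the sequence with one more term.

Rewriting the 16 symbols of swwswwnsnnsnwnsn one by one yields w nsn nsn w nsn nsn sw w sw sw w sw nsn sw w sw; concatenated:

wnsnnsnwnsnnsnswwswswwswnsnswwsw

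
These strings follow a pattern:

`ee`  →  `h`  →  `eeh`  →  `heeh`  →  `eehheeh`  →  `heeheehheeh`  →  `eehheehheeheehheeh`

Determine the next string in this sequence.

heeheehheeheehheehheeheehheeh

Each term (from the third on) is the two preceding terms concatenated in order: term 3 = ee·h = eeh.
Continuing: heeheehheeh · eehheehheeheehheeh gives term 8.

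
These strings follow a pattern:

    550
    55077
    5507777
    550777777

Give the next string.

Every step adds 77 to the end: s(k+1) = s(k)·77.
One more step from 550777777 gives the answer.

55077777777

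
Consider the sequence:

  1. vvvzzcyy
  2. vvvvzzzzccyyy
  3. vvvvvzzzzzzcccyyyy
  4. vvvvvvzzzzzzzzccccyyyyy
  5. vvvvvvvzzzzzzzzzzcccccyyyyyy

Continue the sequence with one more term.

Each string has the form v^{n+2} z^{2n} c^{n} y^{n+1} (n = 1, 2, …).
Setting n = 6 gives 8, 12, 6, 7 characters in each block.

vvvvvvvvzzzzzzzzzzzzccccccyyyyyyy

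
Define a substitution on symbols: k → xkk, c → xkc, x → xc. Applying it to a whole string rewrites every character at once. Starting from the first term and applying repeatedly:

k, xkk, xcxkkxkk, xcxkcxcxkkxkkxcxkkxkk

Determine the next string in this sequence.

xcxkcxcxkkxkcxcxkcxcxkkxkkxcxkkxkkxcxkcxcxkkxkkxcxkkxkk

φ(xcxkcxcxkkxkkxcxkkxkk) expands symbol-by-symbol to xc xkc xc xkk xkc xc xkc xc xkk xkk xc xkk xkk xc xkc xc xkk xkk xc xkk xkk; joining the 21 pieces gives the next term.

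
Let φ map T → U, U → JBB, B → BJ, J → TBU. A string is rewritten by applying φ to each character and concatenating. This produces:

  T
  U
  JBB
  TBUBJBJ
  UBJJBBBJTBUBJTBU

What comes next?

Replace each of the 16 characters of UBJJBBBJTBUBJTBU in place — JBB BJ TBU TBU BJ BJ BJ TBU U BJ JBB BJ TBU U BJ JBB — and concatenate.

JBBBJTBUTBUBJBJBJTBUUBJJBBBJTBUUBJJBB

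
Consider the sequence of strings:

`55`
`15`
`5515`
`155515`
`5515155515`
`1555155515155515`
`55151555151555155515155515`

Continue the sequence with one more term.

From term 3 onward, concatenate the second-to-last term with the last: 55·15 = 5515, 15·5515 = 155515, …
So term 8 is 1555155515155515·55151555151555155515155515.

155515551515551555151555151555155515155515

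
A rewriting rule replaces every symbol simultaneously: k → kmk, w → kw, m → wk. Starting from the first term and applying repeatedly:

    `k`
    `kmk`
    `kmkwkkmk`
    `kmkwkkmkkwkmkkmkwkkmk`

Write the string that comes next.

kmkwkkmkkwkmkkmkwkkmkkmkkwkmkwkkmkkmkwkkmkkwkmkkmkwkkmk

Replace each of the 21 characters of kmkwkkmkkwkmkkmkwkkmk in place — kmk wk kmk kw kmk kmk wk kmk kmk kw kmk wk kmk kmk wk kmk kw kmk kmk wk kmk — and concatenate.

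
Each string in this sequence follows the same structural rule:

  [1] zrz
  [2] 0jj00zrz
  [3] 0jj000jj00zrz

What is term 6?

0jj000jj000jj000jj000jj00zrz

The strings grow by a fixed prefix 0jj00 each time.
From 0jj000jj00zrz, 3 further steps: 0jj000jj00zrz → 0jj000jj000jj00zrz → 0jj000jj000jj000jj00zrz → (answer).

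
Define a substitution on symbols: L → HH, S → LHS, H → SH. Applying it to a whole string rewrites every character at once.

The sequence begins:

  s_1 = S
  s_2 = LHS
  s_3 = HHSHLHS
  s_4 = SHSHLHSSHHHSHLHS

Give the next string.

Applying the rule to each of the 16 symbols of SHSHLHSSHHHSHLHS gives the pieces LHS SH LHS SH HH SH LHS LHS SH SH SH LHS SH HH SH LHS, which concatenate to the answer.

LHSSHLHSSHHHSHLHSLHSSHSHSHLHSSHHHSHLHS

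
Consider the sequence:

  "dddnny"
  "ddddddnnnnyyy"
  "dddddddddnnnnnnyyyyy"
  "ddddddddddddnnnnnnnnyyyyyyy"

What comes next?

dddddddddddddddnnnnnnnnnnyyyyyyyyy

Term n consists of 3n d's, followed by 2n n's, followed by 2n-1 y's (n = 1, 2, …).
Setting n = 5 gives 15, 10, 9 characters in each block.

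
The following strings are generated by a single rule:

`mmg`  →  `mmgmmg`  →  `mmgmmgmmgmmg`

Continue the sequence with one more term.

Every step duplicates the string.
Doubling mmgmmgmmgmmg:

mmgmmgmmgmmgmmgmmgmmgmmg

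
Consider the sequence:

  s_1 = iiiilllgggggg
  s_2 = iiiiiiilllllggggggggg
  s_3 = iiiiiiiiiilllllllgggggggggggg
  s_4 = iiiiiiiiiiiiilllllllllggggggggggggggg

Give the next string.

The n-th term is 3n-2 i's then 2n-1 l's then 3n g's, where the shown terms are n = 2, 3, 4, 5.
Setting n = 6 gives 16, 11, 18 characters in each block.

iiiiiiiiiiiiiiiilllllllllllgggggggggggggggggg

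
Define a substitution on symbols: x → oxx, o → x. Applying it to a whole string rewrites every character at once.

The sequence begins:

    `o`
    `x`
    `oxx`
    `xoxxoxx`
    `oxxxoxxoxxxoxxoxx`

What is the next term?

Rewriting the 17 symbols of oxxxoxxoxxxoxxoxx one by one yields x oxx oxx oxx x oxx oxx x oxx oxx oxx x oxx oxx x oxx oxx; concatenated:

xoxxoxxoxxxoxxoxxxoxxoxxoxxxoxxoxxxoxxoxx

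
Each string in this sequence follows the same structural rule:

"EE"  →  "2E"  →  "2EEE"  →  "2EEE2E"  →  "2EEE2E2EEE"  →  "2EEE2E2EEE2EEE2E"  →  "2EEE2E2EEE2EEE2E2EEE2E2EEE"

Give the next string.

From term 3 onward, concatenate the last term with the second-to-last: 2E·EE = 2EEE, 2EEE·2E = 2EEE2E, …
The next term joins 2EEE2E2EEE2EEE2E2EEE2E2EEE and 2EEE2E2EEE2EEE2E.

2EEE2E2EEE2EEE2E2EEE2E2EEE2EEE2E2EEE2EEE2E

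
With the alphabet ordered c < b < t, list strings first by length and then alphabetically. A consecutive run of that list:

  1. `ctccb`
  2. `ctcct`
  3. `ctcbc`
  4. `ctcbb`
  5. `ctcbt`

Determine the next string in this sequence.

ctctc

Find the rightmost character of ctcbt below t, bump it to the next letter, and reset everything to its right to c.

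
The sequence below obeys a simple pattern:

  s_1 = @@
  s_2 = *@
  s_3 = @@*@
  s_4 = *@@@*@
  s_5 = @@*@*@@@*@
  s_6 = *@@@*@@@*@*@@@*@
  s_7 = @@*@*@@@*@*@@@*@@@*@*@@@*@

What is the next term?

*@@@*@@@*@*@@@*@@@*@*@@@*@*@@@*@@@*@*@@@*@

Each term (from the third on) is the two preceding terms concatenated in order: term 3 = @@·*@ = @@*@.
So term 8 is *@@@*@@@*@*@@@*@·@@*@*@@@*@*@@@*@@@*@*@@@*@.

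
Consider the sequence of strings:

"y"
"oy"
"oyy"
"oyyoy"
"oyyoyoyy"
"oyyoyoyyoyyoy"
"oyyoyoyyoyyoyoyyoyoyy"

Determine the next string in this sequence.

oyyoyoyyoyyoyoyyoyoyyoyyoyoyyoyyoy

From term 3 onward, concatenate the last term with the second-to-last: oy·y = oyy, oyy·oy = oyyoy, …
Continuing: oyyoyoyyoyyoyoyyoyoyy · oyyoyoyyoyyoy gives term 8.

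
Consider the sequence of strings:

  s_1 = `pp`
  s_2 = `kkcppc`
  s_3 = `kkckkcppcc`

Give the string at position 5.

kkckkckkckkcppcccc

s(k+1) = kkc·s(k)·c, so each term gains kkc as a prefix and c as a suffix.
From kkckkcppcc, 2 further steps: kkckkcppcc → kkckkckkcppccc → (answer).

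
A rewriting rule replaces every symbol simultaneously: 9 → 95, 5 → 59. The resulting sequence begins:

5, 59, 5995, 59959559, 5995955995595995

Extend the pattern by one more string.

59959559955959959559599559959559

Applying the rule to each of the 16 symbols of 5995955995595995 gives the pieces 59 95 95 59 95 59 59 95 95 59 59 95 59 95 95 59, which concatenate to the answer.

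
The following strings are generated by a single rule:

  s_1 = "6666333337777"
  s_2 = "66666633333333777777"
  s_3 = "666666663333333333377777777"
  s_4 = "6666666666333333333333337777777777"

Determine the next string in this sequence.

Reading off run lengths: 6 runs 4, 6, 8, 10; 3 runs 5, 8, 11, 14; 7 runs 4, 6, 8, 10 — each is linear in n, where the shown terms are n = 2, 3, 4, 5.
At n = 6 the blocks have lengths 12, 17, 12.

66666666666633333333333333333777777777777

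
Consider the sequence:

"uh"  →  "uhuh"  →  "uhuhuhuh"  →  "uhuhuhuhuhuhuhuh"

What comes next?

uhuhuhuhuhuhuhuhuhuhuhuhuhuhuhuh

Every step duplicates the string.
One more doubling of uhuhuhuhuhuhuhuh gives the answer.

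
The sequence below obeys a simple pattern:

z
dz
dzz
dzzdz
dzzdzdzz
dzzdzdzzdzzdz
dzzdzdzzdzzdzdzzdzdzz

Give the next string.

From term 3 onward, concatenate the last term with the second-to-last: dz·z = dzz, dzz·dz = dzzdz, …
Continuing: dzzdzdzzdzzdzdzzdzdzz · dzzdzdzzdzzdz gives term 8.

dzzdzdzzdzzdzdzzdzdzzdzzdzdzzdzzdz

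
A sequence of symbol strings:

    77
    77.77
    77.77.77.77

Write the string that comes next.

Each string is two copies of the previous one joined by '.'.
One more doubling of 77.77.77.77 gives the answer.

77.77.77.77.77.77.77.77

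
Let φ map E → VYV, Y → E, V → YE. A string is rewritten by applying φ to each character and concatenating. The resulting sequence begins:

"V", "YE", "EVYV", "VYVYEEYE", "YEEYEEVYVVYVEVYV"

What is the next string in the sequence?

Rewriting the 16 symbols of YEEYEEVYVVYVEVYV one by one yields E VYV VYV E VYV VYV YE E YE YE E YE VYV YE E YE; concatenated:

EVYVVYVEVYVVYVYEEYEYEEYEVYVYEEYE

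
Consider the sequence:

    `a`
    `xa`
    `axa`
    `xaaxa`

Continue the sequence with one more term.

axaxaaxa

Each term (from the third on) is the two preceding terms concatenated in order: term 3 = a·xa = axa.
The next term joins axa and xaaxa.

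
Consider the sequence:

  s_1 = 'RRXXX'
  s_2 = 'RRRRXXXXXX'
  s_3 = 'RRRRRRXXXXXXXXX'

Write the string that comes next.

RRRRRRRRXXXXXXXXXXXX

The n-th term is 2n R's then 3n X's (n = 1, 2, …).
At n = 4 the blocks have lengths 8, 12.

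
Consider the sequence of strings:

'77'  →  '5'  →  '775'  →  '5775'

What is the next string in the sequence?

From term 3 onward, concatenate the second-to-last term with the last: 77·5 = 775, 5·775 = 5775, …
So term 5 is 775·5775.

7755775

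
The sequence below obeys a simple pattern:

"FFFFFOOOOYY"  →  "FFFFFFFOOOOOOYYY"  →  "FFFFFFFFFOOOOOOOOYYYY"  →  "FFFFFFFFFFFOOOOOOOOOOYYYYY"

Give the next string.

Term n consists of 2n+1 F's, followed by 2n O's, followed by n Y's, where the shown terms are n = 2, 3, 4, 5.
At n = 6 the blocks have lengths 13, 12, 6.

FFFFFFFFFFFFFOOOOOOOOOOOOYYYYYY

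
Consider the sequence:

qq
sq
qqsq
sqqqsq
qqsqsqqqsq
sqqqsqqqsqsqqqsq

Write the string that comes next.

This is a Fibonacci-style word recurrence s(k) = s(k−2)·s(k−1): e.g. qq·sq = qqsq.
Continuing: qqsqsqqqsq · sqqqsqqqsqsqqqsq gives term 7.

qqsqsqqqsqsqqqsqqqsqsqqqsq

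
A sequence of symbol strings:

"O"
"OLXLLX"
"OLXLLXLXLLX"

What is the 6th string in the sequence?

OLXLLXLXLLXLXLLXLXLLXLXLLX

The strings grow by a fixed suffix LXLLX each time.
From OLXLLXLXLLX, 3 further steps: OLXLLXLXLLX → OLXLLXLXLLXLXLLX → OLXLLXLXLLXLXLLXLXLLX → (answer).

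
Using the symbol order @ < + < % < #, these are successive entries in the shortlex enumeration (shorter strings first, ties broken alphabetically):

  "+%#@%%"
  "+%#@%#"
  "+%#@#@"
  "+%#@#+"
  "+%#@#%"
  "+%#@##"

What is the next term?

+%#+@@

The successor of +%#@## increments the rightmost position that isn't already # and resets every position after it to @.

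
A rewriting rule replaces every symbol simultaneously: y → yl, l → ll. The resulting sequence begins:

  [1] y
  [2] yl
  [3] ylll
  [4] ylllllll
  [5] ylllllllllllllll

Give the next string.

Rewriting the 16 symbols of ylllllllllllllll one by one yields yl ll ll ll ll ll ll ll ll ll ll ll ll ll ll ll; concatenated:

ylllllllllllllllllllllllllllllll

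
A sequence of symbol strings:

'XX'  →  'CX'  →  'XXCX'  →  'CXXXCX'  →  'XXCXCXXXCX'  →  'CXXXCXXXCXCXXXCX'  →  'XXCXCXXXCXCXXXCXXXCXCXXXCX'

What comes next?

From term 3 onward, concatenate the second-to-last term with the last: XX·CX = XXCX, CX·XXCX = CXXXCX, …
Continuing: CXXXCXXXCXCXXXCX · XXCXCXXXCXCXXXCXXXCXCXXXCX gives term 8.

CXXXCXXXCXCXXXCXXXCXCXXXCXCXXXCXXXCXCXXXCX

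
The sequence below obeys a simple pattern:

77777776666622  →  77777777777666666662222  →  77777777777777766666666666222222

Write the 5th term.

77777777777777777777777666666666666666662222222222

The n-th term is 4n+3 7's then 3n+2 6's then 2n 2's (n = 1, 2, …).
At n = 5 the blocks have lengths 23, 17, 10.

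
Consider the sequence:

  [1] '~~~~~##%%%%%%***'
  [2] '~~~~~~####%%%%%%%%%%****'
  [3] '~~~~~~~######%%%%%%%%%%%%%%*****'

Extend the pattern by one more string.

~~~~~~~~########%%%%%%%%%%%%%%%%%%******

Term n consists of n+3 ~'s, followed by 2n-2 #'s, followed by 4n-2 %'s, followed by n+1 *'s, where the shown terms are n = 2, 3, 4.
Setting n = 5 gives 8, 8, 18, 6 characters in each block.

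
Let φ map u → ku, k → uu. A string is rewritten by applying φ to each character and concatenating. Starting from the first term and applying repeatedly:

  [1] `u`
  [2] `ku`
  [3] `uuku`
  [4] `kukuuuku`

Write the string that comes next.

uukuuukukukuuuku

Apply φ to kukuuuku symbol by symbol: k→uu, u→ku, k→uu, u→ku, u→ku, u→ku, k→uu, u→ku; joined: uu ku uu ku ku ku uu ku.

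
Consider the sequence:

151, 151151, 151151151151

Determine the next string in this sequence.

Every step duplicates the string.
Doubling 151151151151:

151151151151151151151151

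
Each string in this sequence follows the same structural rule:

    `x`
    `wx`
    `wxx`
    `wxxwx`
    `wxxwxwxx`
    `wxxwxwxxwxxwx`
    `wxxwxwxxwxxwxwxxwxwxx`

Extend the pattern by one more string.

wxxwxwxxwxxwxwxxwxwxxwxxwxwxxwxxwx

From term 3 onward, concatenate the last term with the second-to-last: wx·x = wxx, wxx·wx = wxxwx, …
So term 8 is wxxwxwxxwxxwxwxxwxwxx·wxxwxwxxwxxwx.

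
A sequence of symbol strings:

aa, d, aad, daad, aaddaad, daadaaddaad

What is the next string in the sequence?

This is a Fibonacci-style word recurrence s(k) = s(k−2)·s(k−1): e.g. aa·d = aad.
The next term joins aaddaad and daadaaddaad.

aaddaaddaadaaddaad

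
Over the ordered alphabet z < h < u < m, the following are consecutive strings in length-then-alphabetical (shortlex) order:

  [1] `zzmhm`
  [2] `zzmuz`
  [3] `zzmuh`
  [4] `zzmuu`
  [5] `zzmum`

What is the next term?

zzmmz

Treat zzmum as a base-4 numeral over the given alphabet and add one, carrying through any trailing m's.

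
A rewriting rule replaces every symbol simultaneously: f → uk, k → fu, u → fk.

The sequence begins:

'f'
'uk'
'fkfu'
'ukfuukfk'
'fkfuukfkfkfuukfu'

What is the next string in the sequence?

ukfuukfkfkfuukfuukfuukfkfkfuukfk

Applying the rule to each of the 16 symbols of fkfuukfkfkfuukfu gives the pieces uk fu uk fk fk fu uk fu uk fu uk fk fk fu uk fk, which concatenate to the answer.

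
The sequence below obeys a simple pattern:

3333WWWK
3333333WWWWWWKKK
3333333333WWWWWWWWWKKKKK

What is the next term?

The n-th term is 3n+1 3's then 3n W's then 2n-1 K's (n = 1, 2, …).
Setting n = 4 gives 13, 12, 7 characters in each block.

3333333333333WWWWWWWWWWWWKKKKKKK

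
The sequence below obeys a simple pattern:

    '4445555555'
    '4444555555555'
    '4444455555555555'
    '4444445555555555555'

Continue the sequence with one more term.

Each string has the form 4^{n} 5^{2n+1}, where the shown terms are n = 3, 4, 5, 6.
At n = 7 the blocks have lengths 7, 15.

4444444555555555555555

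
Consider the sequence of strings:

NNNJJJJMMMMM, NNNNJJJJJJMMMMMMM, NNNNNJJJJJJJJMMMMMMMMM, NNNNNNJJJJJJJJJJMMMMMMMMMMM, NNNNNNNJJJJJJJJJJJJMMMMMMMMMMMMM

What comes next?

NNNNNNNNJJJJJJJJJJJJJJMMMMMMMMMMMMMMM

The n-th term is n+1 N's then 2n J's then 2n+1 M's, where the shown terms are n = 2, 3, 4, 5, 6.
For the next term, n = 7, so the run lengths are 8, 14, 15.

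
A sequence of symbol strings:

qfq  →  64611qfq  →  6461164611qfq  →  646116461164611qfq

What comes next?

Each term is the previous one with 64611 prepended.
Applying this once more to 646116461164611qfq:

64611646116461164611qfq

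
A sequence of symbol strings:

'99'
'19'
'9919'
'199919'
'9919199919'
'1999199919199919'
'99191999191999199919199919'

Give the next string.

This is a Fibonacci-style word recurrence s(k) = s(k−2)·s(k−1): e.g. 99·19 = 9919.
The next term joins 1999199919199919 and 99191999191999199919199919.

199919991919991999191999191999199919199919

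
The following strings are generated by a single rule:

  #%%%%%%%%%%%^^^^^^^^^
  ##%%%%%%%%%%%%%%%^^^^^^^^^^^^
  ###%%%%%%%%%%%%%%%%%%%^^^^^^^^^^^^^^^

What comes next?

####%%%%%%%%%%%%%%%%%%%%%%%^^^^^^^^^^^^^^^^^^

Each string has the form #^{n-2} %^{4n-1} ^^{3n}, where the shown terms are n = 3, 4, 5.
At n = 6 the blocks have lengths 4, 23, 18.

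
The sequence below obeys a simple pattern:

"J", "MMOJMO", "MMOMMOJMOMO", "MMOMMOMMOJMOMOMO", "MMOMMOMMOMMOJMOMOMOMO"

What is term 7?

s(k+1) = MMO·s(k)·MO, so each term gains MMO as a prefix and MO as a suffix.
From MMOMMOMMOMMOJMOMOMOMO, 2 further steps: MMOMMOMMOMMOJMOMOMOMO → MMOMMOMMOMMOMMOJMOMOMOMOMO → (answer).

MMOMMOMMOMMOMMOMMOJMOMOMOMOMOMO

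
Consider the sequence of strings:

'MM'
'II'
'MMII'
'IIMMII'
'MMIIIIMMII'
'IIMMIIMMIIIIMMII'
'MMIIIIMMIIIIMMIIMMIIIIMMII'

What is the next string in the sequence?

This is a Fibonacci-style word recurrence s(k) = s(k−2)·s(k−1): e.g. MM·II = MMII.
Continuing: IIMMIIMMIIIIMMII · MMIIIIMMIIIIMMIIMMIIIIMMII gives term 8.

IIMMIIMMIIIIMMIIMMIIIIMMIIIIMMIIMMIIIIMMII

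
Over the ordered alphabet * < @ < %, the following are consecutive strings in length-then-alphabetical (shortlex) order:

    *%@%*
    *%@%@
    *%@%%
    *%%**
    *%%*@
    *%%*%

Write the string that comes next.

The successor of *%%*% increments the rightmost position that isn't already % and resets every position after it to *.

*%%@*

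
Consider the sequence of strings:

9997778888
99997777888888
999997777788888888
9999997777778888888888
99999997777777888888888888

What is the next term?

Each string has the form 9^{n+1} 7^{n+1} 8^{2n}, where the shown terms are n = 2, 3, 4, 5, 6.
For the next term, n = 7, so the run lengths are 8, 8, 14.

999999997777777788888888888888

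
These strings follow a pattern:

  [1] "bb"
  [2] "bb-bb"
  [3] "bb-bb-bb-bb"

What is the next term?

Every step duplicates the string with '-' between the halves.
One more doubling of bb-bb-bb-bb gives the answer.

bb-bb-bb-bb-bb-bb-bb-bb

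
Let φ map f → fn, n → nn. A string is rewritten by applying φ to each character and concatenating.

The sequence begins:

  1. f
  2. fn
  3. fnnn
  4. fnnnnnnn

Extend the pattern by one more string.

fnnnnnnnnnnnnnnn

Apply φ to fnnnnnnn symbol by symbol: f→fn, n→nn, n→nn, n→nn, n→nn, n→nn, n→nn, n→nn; joined: fn nn nn nn nn nn nn nn.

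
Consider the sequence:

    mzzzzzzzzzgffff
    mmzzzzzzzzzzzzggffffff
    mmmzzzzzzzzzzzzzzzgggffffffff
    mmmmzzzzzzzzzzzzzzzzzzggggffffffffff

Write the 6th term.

mmmmmmzzzzzzzzzzzzzzzzzzzzzzzzggggggffffffffffffff

Reading off run lengths: m runs 1, 2, 3, 4; z runs 9, 12, 15, 18; g runs 1, 2, 3, 4; f runs 4, 6, 8, 10 — each is linear in n, where the shown terms are n = 3, 4, 5, 6.
Setting n = 8 gives 6, 24, 6, 14 characters in each block.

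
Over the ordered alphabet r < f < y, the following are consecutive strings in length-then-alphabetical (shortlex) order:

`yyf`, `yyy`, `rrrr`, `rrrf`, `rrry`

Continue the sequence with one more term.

rrfr

Treat rrry as a base-3 numeral over the given alphabet and add one, carrying through any trailing y's.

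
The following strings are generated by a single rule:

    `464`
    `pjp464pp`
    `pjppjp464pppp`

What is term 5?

s(k+1) = pjp·s(k)·pp, so each term gains pjp as a prefix and pp as a suffix.
From pjppjp464pppp, 2 further steps: pjppjp464pppp → pjppjppjp464pppppp → (answer).

pjppjppjppjp464pppppppp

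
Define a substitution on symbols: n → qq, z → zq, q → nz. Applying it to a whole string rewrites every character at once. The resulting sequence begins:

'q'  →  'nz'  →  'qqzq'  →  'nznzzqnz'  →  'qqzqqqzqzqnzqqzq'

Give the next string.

Applying the rule to each of the 16 symbols of qqzqqqzqzqnzqqzq gives the pieces nz nz zq nz nz nz zq nz zq nz qq zq nz nz zq nz, which concatenate to the answer.

nznzzqnznznzzqnzzqnzqqzqnznzzqnz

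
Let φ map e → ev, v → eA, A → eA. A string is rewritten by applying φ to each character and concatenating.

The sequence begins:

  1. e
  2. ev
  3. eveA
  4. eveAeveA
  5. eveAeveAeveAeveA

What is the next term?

eveAeveAeveAeveAeveAeveAeveAeveA

φ(eveAeveAeveAeveA) expands symbol-by-symbol to ev eA ev eA ev eA ev eA ev eA ev eA ev eA ev eA; joining the 16 pieces gives the next term.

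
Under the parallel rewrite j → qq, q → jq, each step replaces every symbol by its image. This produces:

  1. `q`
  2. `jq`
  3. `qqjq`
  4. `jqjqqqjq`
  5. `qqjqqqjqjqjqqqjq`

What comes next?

jqjqqqjqjqjqqqjqqqjqqqjqjqjqqqjq

Replace each of the 16 characters of qqjqqqjqjqjqqqjq in place — jq jq qq jq jq jq qq jq qq jq qq jq jq jq qq jq — and concatenate.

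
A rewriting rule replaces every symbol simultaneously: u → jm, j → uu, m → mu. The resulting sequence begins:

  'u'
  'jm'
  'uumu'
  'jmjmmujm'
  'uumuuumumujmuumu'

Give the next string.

Rewriting the 16 symbols of uumuuumumujmuumu one by one yields jm jm mu jm jm jm mu jm mu jm uu mu jm jm mu jm; concatenated:

jmjmmujmjmjmmujmmujmuumujmjmmujm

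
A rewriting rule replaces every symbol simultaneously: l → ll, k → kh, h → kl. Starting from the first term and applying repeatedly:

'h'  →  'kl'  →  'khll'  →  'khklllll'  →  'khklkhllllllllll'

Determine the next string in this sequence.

Applying the rule to each of the 16 symbols of khklkhllllllllll gives the pieces kh kl kh ll kh kl ll ll ll ll ll ll ll ll ll ll, which concatenate to the answer.

khklkhllkhklllllllllllllllllllll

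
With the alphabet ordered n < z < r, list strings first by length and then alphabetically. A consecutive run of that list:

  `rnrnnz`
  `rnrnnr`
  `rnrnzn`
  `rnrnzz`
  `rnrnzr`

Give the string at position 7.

Stepping forward 2 times from rnrnzr: rnrnzr → rnrnrn, then the target.

rnrnrz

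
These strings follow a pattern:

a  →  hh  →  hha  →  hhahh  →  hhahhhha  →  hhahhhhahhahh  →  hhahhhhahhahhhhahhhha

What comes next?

hhahhhhahhahhhhahhhhahhahhhhahhahh

Each term (from the third on) is the previous term followed by the one before it: term 3 = hh·a = hha.
The next term joins hhahhhhahhahhhhahhhha and hhahhhhahhahh.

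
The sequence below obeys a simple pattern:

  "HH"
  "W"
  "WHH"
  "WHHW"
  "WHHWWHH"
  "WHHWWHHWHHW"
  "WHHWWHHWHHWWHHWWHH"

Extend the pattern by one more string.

Each term (from the third on) is the previous term followed by the one before it: term 3 = W·HH = WHH.
The next term joins WHHWWHHWHHWWHHWWHH and WHHWWHHWHHW.

WHHWWHHWHHWWHHWWHHWHHWWHHWHHW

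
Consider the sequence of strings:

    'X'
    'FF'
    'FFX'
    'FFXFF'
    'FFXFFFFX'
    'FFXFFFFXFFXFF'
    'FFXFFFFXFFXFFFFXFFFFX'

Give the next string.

Each term (from the third on) is the previous term followed by the one before it: term 3 = FF·X = FFX.
So term 8 is FFXFFFFXFFXFFFFXFFFFX·FFXFFFFXFFXFF.

FFXFFFFXFFXFFFFXFFFFXFFXFFFFXFFXFF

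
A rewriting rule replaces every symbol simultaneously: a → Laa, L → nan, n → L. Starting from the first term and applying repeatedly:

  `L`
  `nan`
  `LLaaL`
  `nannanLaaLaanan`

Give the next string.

φ(nannanLaaLaanan) expands symbol-by-symbol to L Laa L L Laa L nan Laa Laa nan Laa Laa L Laa L; joining the 15 pieces gives the next term.

LLaaLLLaaLnanLaaLaananLaaLaaLLaaL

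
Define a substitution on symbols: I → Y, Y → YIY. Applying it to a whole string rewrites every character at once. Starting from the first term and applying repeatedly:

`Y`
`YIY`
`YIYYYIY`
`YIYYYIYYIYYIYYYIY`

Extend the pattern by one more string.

YIYYYIYYIYYIYYYIYYIYYYIYYIYYYIYYIYYIYYYIY

φ(YIYYYIYYIYYIYYYIY) expands symbol-by-symbol to YIY Y YIY YIY YIY Y YIY YIY Y YIY YIY Y YIY YIY YIY Y YIY; joining the 17 pieces gives the next term.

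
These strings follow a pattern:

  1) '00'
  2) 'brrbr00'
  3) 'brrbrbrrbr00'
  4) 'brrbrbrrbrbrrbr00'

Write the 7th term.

brrbrbrrbrbrrbrbrrbrbrrbrbrrbr00

Each term is the previous one with brrbr prepended.
From brrbrbrrbrbrrbr00, 3 further steps: brrbrbrrbrbrrbr00 → brrbrbrrbrbrrbrbrrbr00 → brrbrbrrbrbrrbrbrrbrbrrbr00 → (answer).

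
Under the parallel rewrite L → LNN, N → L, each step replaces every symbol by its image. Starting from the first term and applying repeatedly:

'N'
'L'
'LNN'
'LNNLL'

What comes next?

Rewriting each symbol of LNNLL: L→LNN, N→L, N→L, L→LNN, L→LNN, which concatenates to LNN L L LNN LNN.

LNNLLLNNLNN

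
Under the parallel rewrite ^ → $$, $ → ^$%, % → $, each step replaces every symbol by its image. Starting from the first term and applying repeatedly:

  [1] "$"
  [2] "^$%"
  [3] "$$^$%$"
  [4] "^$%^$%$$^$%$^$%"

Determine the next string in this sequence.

$$^$%$$$^$%$^$%^$%$$^$%$^$%$$^$%$

Replace each of the 15 characters of ^$%^$%$$^$%$^$% in place — $$ ^$% $ $$ ^$% $ ^$% ^$% $$ ^$% $ ^$% $$ ^$% $ — and concatenate.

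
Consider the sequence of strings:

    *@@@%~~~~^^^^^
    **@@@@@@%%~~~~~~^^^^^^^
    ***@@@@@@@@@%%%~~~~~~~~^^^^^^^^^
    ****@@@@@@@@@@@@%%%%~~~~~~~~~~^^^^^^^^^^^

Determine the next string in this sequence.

Reading off run lengths: * runs 1, 2, 3, 4; @ runs 3, 6, 9, 12; % runs 1, 2, 3, 4; ~ runs 4, 6, 8, 10; ^ runs 5, 7, 9, 11 — each is linear in n (n = 1, 2, …).
Setting n = 5 gives 5, 15, 5, 12, 13 characters in each block.

*****@@@@@@@@@@@@@@@%%%%%~~~~~~~~~~~~^^^^^^^^^^^^^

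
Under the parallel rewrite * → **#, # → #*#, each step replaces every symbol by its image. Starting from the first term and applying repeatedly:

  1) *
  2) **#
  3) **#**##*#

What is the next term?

**#**##*#**#**##*##*#**##*#

Apply φ to **#**##*# symbol by symbol: *→**#, *→**#, #→#*#, *→**#, *→**#, #→#*#, #→#*#, *→**#, #→#*#; joined: **# **# #*# **# **# #*# #*# **# #*#.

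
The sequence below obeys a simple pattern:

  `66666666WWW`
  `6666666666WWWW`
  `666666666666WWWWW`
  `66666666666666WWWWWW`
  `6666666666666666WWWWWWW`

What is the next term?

The n-th term is 2n+2 6's then n W's, where the shown terms are n = 3, 4, 5, 6, 7.
For the next term, n = 8, so the run lengths are 18, 8.

666666666666666666WWWWWWWW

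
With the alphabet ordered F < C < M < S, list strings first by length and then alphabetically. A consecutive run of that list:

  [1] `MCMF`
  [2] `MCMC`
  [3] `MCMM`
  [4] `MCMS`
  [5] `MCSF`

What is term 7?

Advancing 2 positions from MCSF through MCSF → MCSC reaches term 7.

MCSM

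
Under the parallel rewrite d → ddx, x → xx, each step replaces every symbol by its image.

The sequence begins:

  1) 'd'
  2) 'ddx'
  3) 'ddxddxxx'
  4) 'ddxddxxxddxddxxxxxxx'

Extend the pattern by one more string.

φ(ddxddxxxddxddxxxxxxx) expands symbol-by-symbol to ddx ddx xx ddx ddx xx xx xx ddx ddx xx ddx ddx xx xx xx xx xx xx xx; joining the 20 pieces gives the next term.

ddxddxxxddxddxxxxxxxddxddxxxddxddxxxxxxxxxxxxxxx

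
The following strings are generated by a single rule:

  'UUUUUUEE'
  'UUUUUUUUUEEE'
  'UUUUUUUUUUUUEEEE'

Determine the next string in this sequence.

Reading off run lengths: U runs 6, 9, 12; E runs 2, 3, 4 — each is linear in n, where the shown terms are n = 2, 3, 4.
At n = 5 the blocks have lengths 15, 5.

UUUUUUUUUUUUUUUEEEEE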